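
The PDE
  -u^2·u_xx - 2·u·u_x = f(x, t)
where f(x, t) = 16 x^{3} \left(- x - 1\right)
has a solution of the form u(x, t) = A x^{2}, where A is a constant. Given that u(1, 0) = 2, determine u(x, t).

Substitute the ansatz u = A x^{2} into the left-hand side.
Derivatives of the ansatz:
  u_xx = 2 A
  u_x = 2 A x
Term by term:
  -u^2·u_xx = - 2 A^{3} x^{4}
  -2·u·u_x = - 4 A^{2} x^{3}
So the left-hand side equals
  - 2 A^{3} x^{4} - 4 A^{2} x^{3}
This must equal f(x, t) identically; expanded, f = - 16 x^{4} - 16 x^{3}.
Matching coefficients of the independent functions:
  [x^{3}]:  - 4 A^{2} = -16
  [x^{4}]:  - 2 A^{3} = -16
Solving: A = 2.
Check against the point condition:
  u(1, 0) = 2  ⟹  A = 2  ✓
Hence u(x, t) = 2 x^{2}.

Answer: u(x, t) = 2 x^{2}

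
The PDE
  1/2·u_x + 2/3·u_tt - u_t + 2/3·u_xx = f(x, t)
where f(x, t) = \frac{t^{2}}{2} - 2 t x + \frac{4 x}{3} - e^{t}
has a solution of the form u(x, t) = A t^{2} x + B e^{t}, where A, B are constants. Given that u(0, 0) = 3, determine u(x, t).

Substitute the ansatz u = A t^{2} x + B e^{t} into the left-hand side.
Derivatives of the ansatz:
  u_x = A t^{2}
  u_tt = 2 A x + B e^{t}
  u_t = 2 A t x + B e^{t}
  u_xx = 0
Term by term:
  1/2·u_x = \frac{A t^{2}}{2}
  2/3·u_tt = \frac{4 A x}{3} + \frac{2 B e^{t}}{3}
  -u_t = - 2 A t x - B e^{t}
  2/3·u_xx = 0
So the left-hand side equals
  \frac{A t^{2}}{2} - 2 A t x + \frac{4 A x}{3} - \frac{B e^{t}}{3}
This must equal f(x, t) = \frac{t^{2}}{2} - 2 t x + \frac{4 x}{3} - e^{t} identically.
Matching coefficients of the independent functions:
  [t^{2}]:  \frac{A}{2} = \frac{1}{2}
  [x]:  \frac{4 A}{3} = \frac{4}{3}
  [t x]:  - 2 A = -2
  [e^{t}]:  - \frac{B}{3} = -1
Solving: A = 1, B = 3.
Check against the point condition:
  u(0, 0) = 3  ⟹  B = 3  ✓
Hence u(x, t) = t^{2} x + 3 e^{t}.

Answer: u(x, t) = t^{2} x + 3 e^{t}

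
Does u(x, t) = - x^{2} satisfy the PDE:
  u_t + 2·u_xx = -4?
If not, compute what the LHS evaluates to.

Answer: Yes

Derivation:
Evaluate each term of the left-hand side for u = - x^{2}.
Derivatives:
  u_t = 0
  u_xx = -2
Terms:
  u_t = 0
  2·u_xx = -4
Sum: LHS = -4
This is exactly the given right-hand side, so u is a solution.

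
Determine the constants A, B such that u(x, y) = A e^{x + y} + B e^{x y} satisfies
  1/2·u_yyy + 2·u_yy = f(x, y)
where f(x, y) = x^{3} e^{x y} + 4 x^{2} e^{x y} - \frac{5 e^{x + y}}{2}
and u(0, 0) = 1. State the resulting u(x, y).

Substitute the ansatz u = A e^{x + y} + B e^{x y} into the left-hand side.
Derivatives of the ansatz:
  u_yyy = A e^{x} e^{y} + B x^{3} e^{x y}
  u_yy = A e^{x} e^{y} + B x^{2} e^{x y}
Term by term:
  1/2·u_yyy = \frac{A e^{x} e^{y}}{2} + \frac{B x^{3} e^{x y}}{2}
  2·u_yy = 2 A e^{x} e^{y} + 2 B x^{2} e^{x y}
So the left-hand side equals
  \frac{5 A e^{x} e^{y}}{2} + \frac{B x^{3} e^{x y}}{2} + 2 B x^{2} e^{x y}
This must equal f(x, y) identically; expanded, f = x^{3} e^{x y} + 4 x^{2} e^{x y} - \frac{5 e^{x} e^{y}}{2}.
Matching coefficients of the independent functions:
  [x^{2} e^{x y}]:  2 B = 4
  [x^{3} e^{x y}]:  \frac{B}{2} = 1
  [e^{x} e^{y}]:  \frac{5 A}{2} = - \frac{5}{2}
Solving: A = -1, B = 2.
Check against the point condition:
  u(0, 0) = 1  ⟹  A + B = 1  ✓
Hence u(x, y) = 2 e^{x y} - e^{x + y}.

Answer: u(x, y) = 2 e^{x y} - e^{x + y}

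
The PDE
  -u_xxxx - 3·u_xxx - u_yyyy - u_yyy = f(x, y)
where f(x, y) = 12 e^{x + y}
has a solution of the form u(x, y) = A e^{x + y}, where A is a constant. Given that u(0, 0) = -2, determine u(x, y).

Substitute the ansatz u = A e^{x + y} into the left-hand side.
Derivatives of the ansatz:
  u_xxxx = A e^{x} e^{y}
  u_xxx = A e^{x} e^{y}
  u_yyyy = A e^{x} e^{y}
  u_yyy = A e^{x} e^{y}
Term by term:
  -u_xxxx = - A e^{x} e^{y}
  -3·u_xxx = - 3 A e^{x} e^{y}
  -u_yyyy = - A e^{x} e^{y}
  -u_yyy = - A e^{x} e^{y}
So the left-hand side equals
  - 6 A e^{x} e^{y}
This must equal f(x, y) identically; expanded, f = 12 e^{x} e^{y}.
Matching coefficients of the independent functions:
  [e^{x} e^{y}]:  - 6 A = 12
Solving: A = -2.
Check against the point condition:
  u(0, 0) = -2  ⟹  A = -2  ✓
Hence u(x, y) = - 2 e^{x + y}.

Answer: u(x, y) = - 2 e^{x + y}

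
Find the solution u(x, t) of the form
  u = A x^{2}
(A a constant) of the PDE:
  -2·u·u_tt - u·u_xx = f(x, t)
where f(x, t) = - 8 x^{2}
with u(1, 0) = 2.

Answer: u(x, t) = 2 x^{2}

Derivation:
Substitute the ansatz u = A x^{2} into the left-hand side.
Derivatives of the ansatz:
  u_tt = 0
  u_xx = 2 A
Term by term:
  -2·u·u_tt = 0
  -u·u_xx = - 2 A^{2} x^{2}
So the left-hand side equals
  - 2 A^{2} x^{2}
This must equal f(x, t) = - 8 x^{2} identically.
Matching coefficients of the independent functions:
  [x^{2}]:  - 2 A^{2} = -8
These equations allow (A) = (-2) or (2).
Impose the point condition(s):
  u(1, 0) = 2  ⟹  A = 2
Only A = 2 satisfies everything.
Hence u(x, t) = 2 x^{2}.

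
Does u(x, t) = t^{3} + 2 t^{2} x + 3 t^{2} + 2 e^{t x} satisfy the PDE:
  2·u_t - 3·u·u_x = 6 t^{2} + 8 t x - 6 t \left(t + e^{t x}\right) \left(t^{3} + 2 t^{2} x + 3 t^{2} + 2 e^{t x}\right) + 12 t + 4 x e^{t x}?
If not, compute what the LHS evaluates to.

Evaluate each term of the left-hand side for u = t^{3} + 2 t^{2} x + 3 t^{2} + 2 e^{t x}.
Derivatives:
  u_t = 3 t^{2} + 4 t x + 6 t + 2 x e^{t x}
  u_x = 2 t^{2} + 2 t e^{t x}
Terms:
  2·u_t = 6 t^{2} + 8 t x + 12 t + 4 x e^{t x}
  -3·u·u_x = - 6 t \left(t + e^{t x}\right) \left(t^{3} + 2 t^{2} x + 3 t^{2} + 2 e^{t x}\right)
Sum: LHS = 6 t^{2} + 8 t x - 6 t \left(t + e^{t x}\right) \left(t^{3} + 2 t^{2} x + 3 t^{2} + 2 e^{t x}\right) + 12 t + 4 x e^{t x}
This is exactly the given right-hand side, so u is a solution.

Answer: Yes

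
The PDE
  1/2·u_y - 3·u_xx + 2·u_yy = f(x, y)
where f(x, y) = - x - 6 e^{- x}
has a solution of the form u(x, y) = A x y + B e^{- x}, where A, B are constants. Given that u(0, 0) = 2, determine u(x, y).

Answer: u(x, y) = - 2 x y + 2 e^{- x}

Derivation:
Substitute the ansatz u = A x y + B e^{- x} into the left-hand side.
Derivatives of the ansatz:
  u_y = A x
  u_xx = B e^{- x}
  u_yy = 0
Term by term:
  1/2·u_y = \frac{A x}{2}
  -3·u_xx = - 3 B e^{- x}
  2·u_yy = 0
So the left-hand side equals
  \frac{A x}{2} - 3 B e^{- x}
This must equal f(x, y) = - x - 6 e^{- x} identically.
Matching coefficients of the independent functions:
  [x]:  \frac{A}{2} = -1
  [e^{- x}]:  - 3 B = -6
Solving: A = -2, B = 2.
Check against the point condition:
  u(0, 0) = 2  ⟹  B = 2  ✓
Hence u(x, y) = - 2 x y + 2 e^{- x}.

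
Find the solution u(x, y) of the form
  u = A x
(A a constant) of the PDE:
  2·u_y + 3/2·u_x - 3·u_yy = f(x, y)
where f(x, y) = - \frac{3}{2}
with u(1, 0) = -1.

Answer: u(x, y) = - x

Derivation:
Substitute the ansatz u = A x into the left-hand side.
Derivatives of the ansatz:
  u_y = 0
  u_x = A
  u_yy = 0
Term by term:
  2·u_y = 0
  3/2·u_x = \frac{3 A}{2}
  -3·u_yy = 0
So the left-hand side equals
  \frac{3 A}{2}
This must equal f(x, y) = - \frac{3}{2} identically.
Matching coefficients of the independent functions:
  [constant term]:  \frac{3 A}{2} = - \frac{3}{2}
Solving: A = -1.
Check against the point condition:
  u(1, 0) = -1  ⟹  A = -1  ✓
Hence u(x, y) = - x.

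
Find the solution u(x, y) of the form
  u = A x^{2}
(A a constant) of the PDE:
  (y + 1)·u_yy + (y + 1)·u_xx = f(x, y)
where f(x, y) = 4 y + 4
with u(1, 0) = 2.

Answer: u(x, y) = 2 x^{2}

Derivation:
Substitute the ansatz u = A x^{2} into the left-hand side.
Derivatives of the ansatz:
  u_yy = 0
  u_xx = 2 A
Term by term:
  (y + 1)·u_yy = 0
  (y + 1)·u_xx = 2 A y + 2 A
So the left-hand side equals
  2 A y + 2 A
This must equal f(x, y) = 4 y + 4 identically.
Matching coefficients of the independent functions:
  [constant term, y]:  2 A = 4
Solving: A = 2.
Check against the point condition:
  u(1, 0) = 2  ⟹  A = 2  ✓
Hence u(x, y) = 2 x^{2}.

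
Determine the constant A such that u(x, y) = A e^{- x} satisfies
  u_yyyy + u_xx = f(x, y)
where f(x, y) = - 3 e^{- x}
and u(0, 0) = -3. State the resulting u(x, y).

Substitute the ansatz u = A e^{- x} into the left-hand side.
Derivatives of the ansatz:
  u_yyyy = 0
  u_xx = A e^{- x}
Term by term:
  u_yyyy = 0
  u_xx = A e^{- x}
So the left-hand side equals
  A e^{- x}
This must equal f(x, y) = - 3 e^{- x} identically.
Matching coefficients of the independent functions:
  [e^{- x}]:  A = -3
Solving: A = -3.
Check against the point condition:
  u(0, 0) = -3  ⟹  A = -3  ✓
Hence u(x, y) = - 3 e^{- x}.

Answer: u(x, y) = - 3 e^{- x}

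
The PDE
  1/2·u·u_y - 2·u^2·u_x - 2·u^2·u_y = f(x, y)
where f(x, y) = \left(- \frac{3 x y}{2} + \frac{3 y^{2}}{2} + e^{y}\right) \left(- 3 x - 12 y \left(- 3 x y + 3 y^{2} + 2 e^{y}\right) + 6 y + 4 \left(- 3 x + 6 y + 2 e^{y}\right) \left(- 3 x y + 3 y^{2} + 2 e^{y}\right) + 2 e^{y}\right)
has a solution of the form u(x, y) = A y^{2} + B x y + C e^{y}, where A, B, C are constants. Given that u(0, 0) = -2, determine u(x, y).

Substitute the ansatz u = A y^{2} + B x y + C e^{y} into the left-hand side.
Derivatives of the ansatz:
  u_y = 2 A y + B x + C e^{y}
  u_x = B y
Term by term:
  1/2·u·u_y = A^{2} y^{3} + \frac{3 A B x y^{2}}{2} + \frac{A C y^{2} e^{y}}{2} + A C y e^{y} + \frac{B^{2} x^{2} y}{2} + \frac{B C x y e^{y}}{2} + \frac{B C x e^{y}}{2} + \frac{C^{2} e^{2 y}}{2}
  -2·u^2·u_x = - 2 A^{2} B y^{5} - 4 A B^{2} x y^{4} - 4 A B C y^{3} e^{y} - 2 B^{3} x^{2} y^{3} - 4 B^{2} C x y^{2} e^{y} - 2 B C^{2} y e^{2 y}
  -2·u^2·u_y = - 4 A^{3} y^{5} - 10 A^{2} B x y^{4} - 2 A^{2} C y^{4} e^{y} - 8 A^{2} C y^{3} e^{y} - 8 A B^{2} x^{2} y^{3} - 4 A B C x y^{3} e^{y} - 12 A B C x y^{2} e^{y} - 4 A C^{2} y^{2} e^{2 y} - 4 A C^{2} y e^{2 y} - 2 B^{3} x^{3} y^{2} - 2 B^{2} C x^{2} y^{2} e^{y} - 4 B^{2} C x^{2} y e^{y} - 4 B C^{2} x y e^{2 y} - 2 B C^{2} x e^{2 y} - 2 C^{3} e^{3 y}
Sum these and collect like terms in the independent variables.
This must equal f(x, y) identically; expanded, f = - 54 x^{3} y^{2} + 162 x^{2} y^{3} + 36 x^{2} y^{2} e^{y} + 72 x^{2} y e^{y} + \frac{9 x^{2} y}{2} - 162 x y^{4} - 72 x y^{3} e^{y} - 144 x y^{2} e^{y} - \frac{27 x y^{2}}{2} - 48 x y e^{2 y} - 3 x y e^{y} - 24 x e^{2 y} - 3 x e^{y} + 54 y^{5} + 36 y^{4} e^{y} + 72 y^{3} e^{y} + 9 y^{3} + 48 y^{2} e^{2 y} + 3 y^{2} e^{y} + 24 y e^{2 y} + 6 y e^{y} + 16 e^{3 y} + 2 e^{2 y}.
Matching coefficients of the independent functions:
(each divided by its leading coefficient; functions giving the same equation are listed together)
  [y^{3}]:  A^{2} - 9 = 0
  [y^{5}]:  A^{3} + \frac{A^{2} B}{2} + \frac{27}{2} = 0
  [x y^{2}]:  A B + 9 = 0
  [x y^{4}]:  A^{2} B + \frac{2 A B^{2}}{5} - \frac{81}{5} = 0
  [x e^{y}, x y e^{y}]:  B C + 6 = 0
  [x e^{2 y}, x y e^{2 y}]:  B C^{2} - 12 = 0
  [x^{2} y]:  B^{2} - 9 = 0
  [x^{2} y^{3}]:  A B^{2} + \frac{B^{3}}{4} + \frac{81}{4} = 0
  [x^{3} y^{2}]:  B^{3} - 27 = 0
  [y e^{y}, y^{2} e^{y}]:  A C - 6 = 0
  [y e^{2 y}]:  A C^{2} + \frac{B C^{2}}{2} + 6 = 0
  [y^{2} e^{2 y}]:  A C^{2} + 12 = 0
  [y^{3} e^{y}]:  A^{2} C + \frac{A B C}{2} + 9 = 0
  [y^{4} e^{y}]:  A^{2} C + 18 = 0
  [x y^{2} e^{y}]:  A B C + \frac{B^{2} C}{3} - 12 = 0
  [x y^{3} e^{y}]:  A B C - 18 = 0
  [x^{2} y e^{y}, x^{2} y^{2} e^{y}]:  B^{2} C + 18 = 0
  [e^{2 y}]:  C^{2} - 4 = 0
  [e^{3 y}]:  C^{3} + 8 = 0
Solving: A = -3, B = 3, C = -2.
Check against the point condition:
  u(0, 0) = -2  ⟹  C = -2  ✓
Hence u(x, y) = 3 x y - 3 y^{2} - 2 e^{y}.

Answer: u(x, y) = 3 x y - 3 y^{2} - 2 e^{y}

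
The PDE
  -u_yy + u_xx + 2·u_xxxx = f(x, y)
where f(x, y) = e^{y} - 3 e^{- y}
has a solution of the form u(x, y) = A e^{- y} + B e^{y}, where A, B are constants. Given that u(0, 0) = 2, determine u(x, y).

Substitute the ansatz u = A e^{- y} + B e^{y} into the left-hand side.
Derivatives of the ansatz:
  u_yy = A e^{- y} + B e^{y}
  u_xx = 0
  u_xxxx = 0
Term by term:
  -u_yy = - A e^{- y} - B e^{y}
  u_xx = 0
  2·u_xxxx = 0
So the left-hand side equals
  - A e^{- y} - B e^{y}
This must equal f(x, y) = e^{y} - 3 e^{- y} identically.
Matching coefficients of the independent functions:
  [e^{- y}]:  - A = -3
  [e^{y}]:  - B = 1
Solving: A = 3, B = -1.
Check against the point condition:
  u(0, 0) = 2  ⟹  A + B = 2  ✓
Hence u(x, y) = - e^{y} + 3 e^{- y}.

Answer: u(x, y) = - e^{y} + 3 e^{- y}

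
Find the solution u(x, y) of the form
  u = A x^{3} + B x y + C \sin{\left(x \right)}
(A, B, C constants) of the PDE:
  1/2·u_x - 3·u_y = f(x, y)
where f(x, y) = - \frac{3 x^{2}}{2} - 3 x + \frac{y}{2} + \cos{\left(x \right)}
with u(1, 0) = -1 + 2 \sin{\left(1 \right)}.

Substitute the ansatz u = A x^{3} + B x y + C \sin{\left(x \right)} into the left-hand side.
Derivatives of the ansatz:
  u_x = 3 A x^{2} + B y + C \cos{\left(x \right)}
  u_y = B x
Term by term:
  1/2·u_x = \frac{3 A x^{2}}{2} + \frac{B y}{2} + \frac{C \cos{\left(x \right)}}{2}
  -3·u_y = - 3 B x
So the left-hand side equals
  \frac{3 A x^{2}}{2} - 3 B x + \frac{B y}{2} + \frac{C \cos{\left(x \right)}}{2}
This must equal f(x, y) = - \frac{3 x^{2}}{2} - 3 x + \frac{y}{2} + \cos{\left(x \right)} identically.
Matching coefficients of the independent functions:
  [x]:  - 3 B = -3
  [x^{2}]:  \frac{3 A}{2} = - \frac{3}{2}
  [y]:  \frac{B}{2} = \frac{1}{2}
  [\cos{\left(x \right)}]:  \frac{C}{2} = 1
Solving: A = -1, B = 1, C = 2.
Check against the point condition:
  u(1, 0) = -1 + 2 \sin{\left(1 \right)}  ⟹  A + C \sin{\left(1 \right)} = -1 + 2 \sin{\left(1 \right)}  ✓
Hence u(x, y) = - x^{3} + x y + 2 \sin{\left(x \right)}.

Answer: u(x, y) = - x^{3} + x y + 2 \sin{\left(x \right)}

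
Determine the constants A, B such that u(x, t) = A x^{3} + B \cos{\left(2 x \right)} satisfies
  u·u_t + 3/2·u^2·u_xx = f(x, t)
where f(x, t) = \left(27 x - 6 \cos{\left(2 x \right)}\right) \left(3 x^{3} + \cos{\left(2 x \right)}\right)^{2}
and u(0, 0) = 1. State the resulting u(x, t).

Substitute the ansatz u = A x^{3} + B \cos{\left(2 x \right)} into the left-hand side.
Derivatives of the ansatz:
  u_t = 0
  u_xx = 6 A x - 4 B \cos{\left(2 x \right)}
Term by term:
  u·u_t = 0
  3/2·u^2·u_xx = 9 A^{3} x^{7} - 6 A^{2} B x^{6} \cos{\left(2 x \right)} + 18 A^{2} B x^{4} \cos{\left(2 x \right)} - 12 A B^{2} x^{3} \cos^{2}{\left(2 x \right)} + 9 A B^{2} x \cos^{2}{\left(2 x \right)} - 6 B^{3} \cos^{3}{\left(2 x \right)}
So the left-hand side equals
  9 A^{3} x^{7} - 6 A^{2} B x^{6} \cos{\left(2 x \right)} + 18 A^{2} B x^{4} \cos{\left(2 x \right)} - 12 A B^{2} x^{3} \cos^{2}{\left(2 x \right)} + 9 A B^{2} x \cos^{2}{\left(2 x \right)} - 6 B^{3} \cos^{3}{\left(2 x \right)}
This must equal f(x, t) identically; expanded, f = 243 x^{7} - 54 x^{6} \cos{\left(2 x \right)} + 162 x^{4} \cos{\left(2 x \right)} - 36 x^{3} \cos^{2}{\left(2 x \right)} + 27 x \cos^{2}{\left(2 x \right)} - 6 \cos^{3}{\left(2 x \right)}.
Matching coefficients of the independent functions:
  [x^{7}]:  9 A^{3} = 243
  [x \cos^{2}{\left(2 x \right)}]:  9 A B^{2} = 27
  [x^{3} \cos^{2}{\left(2 x \right)}]:  - 12 A B^{2} = -36
  [x^{4} \cos{\left(2 x \right)}]:  18 A^{2} B = 162
  [x^{6} \cos{\left(2 x \right)}]:  - 6 A^{2} B = -54
  [\cos^{3}{\left(2 x \right)}]:  - 6 B^{3} = -6
Solving: A = 3, B = 1.
Check against the point condition:
  u(0, 0) = 1  ⟹  B = 1  ✓
Hence u(x, t) = 3 x^{3} + \cos{\left(2 x \right)}.

Answer: u(x, t) = 3 x^{3} + \cos{\left(2 x \right)}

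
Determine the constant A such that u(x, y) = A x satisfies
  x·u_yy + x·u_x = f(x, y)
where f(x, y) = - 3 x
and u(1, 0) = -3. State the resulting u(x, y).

Substitute the ansatz u = A x into the left-hand side.
Derivatives of the ansatz:
  u_yy = 0
  u_x = A
Term by term:
  x·u_yy = 0
  x·u_x = A x
So the left-hand side equals
  A x
This must equal f(x, y) = - 3 x identically.
Matching coefficients of the independent functions:
  [x]:  A = -3
Solving: A = -3.
Check against the point condition:
  u(1, 0) = -3  ⟹  A = -3  ✓
Hence u(x, y) = - 3 x.

Answer: u(x, y) = - 3 x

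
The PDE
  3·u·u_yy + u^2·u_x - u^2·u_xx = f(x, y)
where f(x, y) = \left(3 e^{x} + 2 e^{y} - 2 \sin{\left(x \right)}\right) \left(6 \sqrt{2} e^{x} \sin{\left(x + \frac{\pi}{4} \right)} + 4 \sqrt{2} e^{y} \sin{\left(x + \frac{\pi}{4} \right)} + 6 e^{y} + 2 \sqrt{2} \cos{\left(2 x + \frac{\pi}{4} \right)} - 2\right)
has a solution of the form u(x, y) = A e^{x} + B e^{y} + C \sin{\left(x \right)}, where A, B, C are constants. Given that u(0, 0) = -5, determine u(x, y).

Substitute the ansatz u = A e^{x} + B e^{y} + C \sin{\left(x \right)} into the left-hand side.
Derivatives of the ansatz:
  u_yy = B e^{y}
  u_x = A e^{x} + C \cos{\left(x \right)}
  u_xx = A e^{x} - C \sin{\left(x \right)}
Term by term:
  3·u·u_yy = 3 A B e^{x} e^{y} + 3 B^{2} e^{2 y} + 3 B C e^{y} \sin{\left(x \right)}
  u^2·u_x = A^{3} e^{3 x} + 2 A^{2} B e^{2 x} e^{y} + 2 A^{2} C e^{2 x} \sin{\left(x \right)} + A^{2} C e^{2 x} \cos{\left(x \right)} + A B^{2} e^{x} e^{2 y} + 2 A B C e^{x} e^{y} \sin{\left(x \right)} + 2 A B C e^{x} e^{y} \cos{\left(x \right)} + A C^{2} e^{x} \sin^{2}{\left(x \right)} + 2 A C^{2} e^{x} \sin{\left(x \right)} \cos{\left(x \right)} + B^{2} C e^{2 y} \cos{\left(x \right)} + 2 B C^{2} e^{y} \sin{\left(x \right)} \cos{\left(x \right)} + C^{3} \sin^{2}{\left(x \right)} \cos{\left(x \right)}
  -u^2·u_xx = - A^{3} e^{3 x} - 2 A^{2} B e^{2 x} e^{y} - A^{2} C e^{2 x} \sin{\left(x \right)} - A B^{2} e^{x} e^{2 y} + A C^{2} e^{x} \sin^{2}{\left(x \right)} + B^{2} C e^{2 y} \sin{\left(x \right)} + 2 B C^{2} e^{y} \sin^{2}{\left(x \right)} + C^{3} \sin^{3}{\left(x \right)}
So the left-hand side equals
  A^{2} C e^{2 x} \sin{\left(x \right)} + A^{2} C e^{2 x} \cos{\left(x \right)} + 2 A B C e^{x} e^{y} \sin{\left(x \right)} + 2 A B C e^{x} e^{y} \cos{\left(x \right)} + 3 A B e^{x} e^{y} + 2 A C^{2} e^{x} \sin^{2}{\left(x \right)} + 2 A C^{2} e^{x} \sin{\left(x \right)} \cos{\left(x \right)} + B^{2} C e^{2 y} \sin{\left(x \right)} + B^{2} C e^{2 y} \cos{\left(x \right)} + 3 B^{2} e^{2 y} + 2 B C^{2} e^{y} \sin^{2}{\left(x \right)} + 2 B C^{2} e^{y} \sin{\left(x \right)} \cos{\left(x \right)} + 3 B C e^{y} \sin{\left(x \right)} + C^{3} \sin^{3}{\left(x \right)} + C^{3} \sin^{2}{\left(x \right)} \cos{\left(x \right)}
This must equal f(x, y) identically; expanded, f = 18 e^{2 x} \sin{\left(x \right)} + 18 e^{2 x} \cos{\left(x \right)} + 24 e^{x} e^{y} \sin{\left(x \right)} + 24 e^{x} e^{y} \cos{\left(x \right)} + 18 e^{x} e^{y} - 24 e^{x} \sin^{2}{\left(x \right)} - 24 e^{x} \sin{\left(x \right)} \cos{\left(x \right)} + 8 e^{2 y} \sin{\left(x \right)} + 8 e^{2 y} \cos{\left(x \right)} + 12 e^{2 y} - 16 e^{y} \sin^{2}{\left(x \right)} - 16 e^{y} \sin{\left(x \right)} \cos{\left(x \right)} - 12 e^{y} \sin{\left(x \right)} + 8 \sin^{3}{\left(x \right)} + 8 \sin^{2}{\left(x \right)} \cos{\left(x \right)}.
Matching coefficients of the independent functions:
(each divided by its leading coefficient; functions giving the same equation are listed together)
  [e^{x} e^{y}]:  A B - 6 = 0
  [e^{x} \sin^{2}{\left(x \right)}, e^{x} \sin{\left(x \right)} \cos{\left(x \right)}]:  A C^{2} + 12 = 0
  [e^{2 x} \sin{\left(x \right)}, e^{2 x} \cos{\left(x \right)}]:  A^{2} C - 18 = 0
  [e^{y} \sin{\left(x \right)}]:  B C + 4 = 0
  [e^{y} \sin^{2}{\left(x \right)}, e^{y} \sin{\left(x \right)} \cos{\left(x \right)}]:  B C^{2} + 8 = 0
  [e^{2 y} \sin{\left(x \right)}, e^{2 y} \cos{\left(x \right)}]:  B^{2} C - 8 = 0
  [\sin^{2}{\left(x \right)} \cos{\left(x \right)}, \sin^{3}{\left(x \right)}]:  C^{3} - 8 = 0
  [e^{x} e^{y} \sin{\left(x \right)}, e^{x} e^{y} \cos{\left(x \right)}]:  A B C - 12 = 0
  [e^{2 y}]:  B^{2} - 4 = 0
Solving: A = -3, B = -2, C = 2.
Check against the point condition:
  u(0, 0) = -5  ⟹  A + B = -5  ✓
Hence u(x, y) = - 3 e^{x} - 2 e^{y} + 2 \sin{\left(x \right)}.

Answer: u(x, y) = - 3 e^{x} - 2 e^{y} + 2 \sin{\left(x \right)}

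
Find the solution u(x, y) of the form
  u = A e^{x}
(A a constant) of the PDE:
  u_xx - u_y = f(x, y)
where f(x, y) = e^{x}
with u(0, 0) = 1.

Substitute the ansatz u = A e^{x} into the left-hand side.
Derivatives of the ansatz:
  u_xx = A e^{x}
  u_y = 0
Term by term:
  u_xx = A e^{x}
  -u_y = 0
So the left-hand side equals
  A e^{x}
This must equal f(x, y) = e^{x} identically.
Matching coefficients of the independent functions:
  [e^{x}]:  A = 1
Solving: A = 1.
Check against the point condition:
  u(0, 0) = 1  ⟹  A = 1  ✓
Hence u(x, y) = e^{x}.

Answer: u(x, y) = e^{x}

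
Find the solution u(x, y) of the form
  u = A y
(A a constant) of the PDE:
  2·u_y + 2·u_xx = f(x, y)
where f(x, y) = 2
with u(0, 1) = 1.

Substitute the ansatz u = A y into the left-hand side.
Derivatives of the ansatz:
  u_y = A
  u_xx = 0
Term by term:
  2·u_y = 2 A
  2·u_xx = 0
So the left-hand side equals
  2 A
This must equal f(x, y) = 2 identically.
Matching coefficients of the independent functions:
  [constant term]:  2 A = 2
Solving: A = 1.
Check against the point condition:
  u(0, 1) = 1  ⟹  A = 1  ✓
Hence u(x, y) = y.

Answer: u(x, y) = y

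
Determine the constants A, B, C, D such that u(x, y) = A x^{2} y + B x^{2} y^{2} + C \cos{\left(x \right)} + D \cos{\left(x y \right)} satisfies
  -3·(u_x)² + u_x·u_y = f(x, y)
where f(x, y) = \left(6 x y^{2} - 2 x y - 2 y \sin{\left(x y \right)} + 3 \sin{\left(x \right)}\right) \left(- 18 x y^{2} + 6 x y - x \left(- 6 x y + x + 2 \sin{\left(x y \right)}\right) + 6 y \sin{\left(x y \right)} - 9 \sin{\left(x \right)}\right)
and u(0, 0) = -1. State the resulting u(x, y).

Substitute the ansatz u = A x^{2} y + B x^{2} y^{2} + C \cos{\left(x \right)} + D \cos{\left(x y \right)} into the left-hand side.
Derivatives of the ansatz:
  u_x = 2 A x y + 2 B x y^{2} - C \sin{\left(x \right)} - D y \sin{\left(x y \right)}
  u_y = A x^{2} + 2 B x^{2} y - D x \sin{\left(x y \right)}
Term by term:
  -3·(u_x)² = - 12 A^{2} x^{2} y^{2} - 24 A B x^{2} y^{3} + 12 A C x y \sin{\left(x \right)} + 12 A D x y^{2} \sin{\left(x y \right)} - 12 B^{2} x^{2} y^{4} + 12 B C x y^{2} \sin{\left(x \right)} + 12 B D x y^{3} \sin{\left(x y \right)} - 3 C^{2} \sin^{2}{\left(x \right)} - 6 C D y \sin{\left(x \right)} \sin{\left(x y \right)} - 3 D^{2} y^{2} \sin^{2}{\left(x y \right)}
  u_x·u_y = 2 A^{2} x^{3} y + 6 A B x^{3} y^{2} - A C x^{2} \sin{\left(x \right)} - 3 A D x^{2} y \sin{\left(x y \right)} + 4 B^{2} x^{3} y^{3} - 2 B C x^{2} y \sin{\left(x \right)} - 4 B D x^{2} y^{2} \sin{\left(x y \right)} + C D x \sin{\left(x \right)} \sin{\left(x y \right)} + D^{2} x y \sin^{2}{\left(x y \right)}
So the left-hand side equals
  2 A^{2} x^{3} y - 12 A^{2} x^{2} y^{2} + 6 A B x^{3} y^{2} - 24 A B x^{2} y^{3} - A C x^{2} \sin{\left(x \right)} + 12 A C x y \sin{\left(x \right)} - 3 A D x^{2} y \sin{\left(x y \right)} + 12 A D x y^{2} \sin{\left(x y \right)} + 4 B^{2} x^{3} y^{3} - 12 B^{2} x^{2} y^{4} - 2 B C x^{2} y \sin{\left(x \right)} + 12 B C x y^{2} \sin{\left(x \right)} - 4 B D x^{2} y^{2} \sin{\left(x y \right)} + 12 B D x y^{3} \sin{\left(x y \right)} - 3 C^{2} \sin^{2}{\left(x \right)} + C D x \sin{\left(x \right)} \sin{\left(x y \right)} - 6 C D y \sin{\left(x \right)} \sin{\left(x y \right)} + D^{2} x y \sin^{2}{\left(x y \right)} - 3 D^{2} y^{2} \sin^{2}{\left(x y \right)}
This must equal f(x, y) identically; expanded, f = 36 x^{3} y^{3} - 18 x^{3} y^{2} + 2 x^{3} y - 108 x^{2} y^{4} + 72 x^{2} y^{3} - 24 x^{2} y^{2} \sin{\left(x y \right)} - 12 x^{2} y^{2} + 18 x^{2} y \sin{\left(x \right)} + 6 x^{2} y \sin{\left(x y \right)} - 3 x^{2} \sin{\left(x \right)} + 72 x y^{3} \sin{\left(x y \right)} - 108 x y^{2} \sin{\left(x \right)} - 24 x y^{2} \sin{\left(x y \right)} + 36 x y \sin{\left(x \right)} + 4 x y \sin^{2}{\left(x y \right)} - 6 x \sin{\left(x \right)} \sin{\left(x y \right)} - 12 y^{2} \sin^{2}{\left(x y \right)} + 36 y \sin{\left(x \right)} \sin{\left(x y \right)} - 27 \sin^{2}{\left(x \right)}.
Matching coefficients of the independent functions:
(each divided by its leading coefficient; functions giving the same equation are listed together)
  [x^{2} y^{2}, x^{3} y]:  A^{2} - 1 = 0
  [x^{2} y^{3}, x^{3} y^{2}]:  A B + 3 = 0
  [x^{2} y^{4}, x^{3} y^{3}]:  B^{2} - 9 = 0
  [x^{2} \sin{\left(x \right)}, x y \sin{\left(x \right)}]:  A C - 3 = 0
  [y^{2} \sin^{2}{\left(x y \right)}, x y \sin^{2}{\left(x y \right)}]:  D^{2} - 4 = 0
  [x y^{2} \sin{\left(x \right)}, x^{2} y \sin{\left(x \right)}]:  B C + 9 = 0
  [x y^{2} \sin{\left(x y \right)}, x^{2} y \sin{\left(x y \right)}]:  A D + 2 = 0
  [x y^{3} \sin{\left(x y \right)}, x^{2} y^{2} \sin{\left(x y \right)}]:  B D - 6 = 0
  [x \sin{\left(x \right)} \sin{\left(x y \right)}, y \sin{\left(x \right)} \sin{\left(x y \right)}]:  C D + 6 = 0
  [\sin^{2}{\left(x \right)}]:  C^{2} - 9 = 0
These equations allow (A, B, C, D) = (-1, 3, -3, 2) or (1, -3, 3, -2).
Impose the point condition(s):
  u(0, 0) = -1  ⟹  C + D = -1
Only A = -1, B = 3, C = -3, D = 2 satisfies everything.
Hence u(x, y) = 3 x^{2} y^{2} - x^{2} y - 3 \cos{\left(x \right)} + 2 \cos{\left(x y \right)}.

Answer: u(x, y) = 3 x^{2} y^{2} - x^{2} y - 3 \cos{\left(x \right)} + 2 \cos{\left(x y \right)}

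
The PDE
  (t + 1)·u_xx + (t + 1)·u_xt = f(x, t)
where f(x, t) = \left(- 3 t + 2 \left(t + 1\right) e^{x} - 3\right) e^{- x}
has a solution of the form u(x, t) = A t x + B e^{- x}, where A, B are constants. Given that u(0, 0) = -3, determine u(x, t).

Substitute the ansatz u = A t x + B e^{- x} into the left-hand side.
Derivatives of the ansatz:
  u_xx = B e^{- x}
  u_xt = A
Term by term:
  (t + 1)·u_xx = B t e^{- x} + B e^{- x}
  (t + 1)·u_xt = A t + A
So the left-hand side equals
  A t + A + B t e^{- x} + B e^{- x}
This must equal f(x, t) identically; expanded, f = 2 t - 3 t e^{- x} + 2 - 3 e^{- x}.
Matching coefficients of the independent functions:
  [constant term, t]:  A = 2
  [t e^{- x}, e^{- x}]:  B = -3
Solving: A = 2, B = -3.
Check against the point condition:
  u(0, 0) = -3  ⟹  B = -3  ✓
Hence u(x, t) = 2 t x - 3 e^{- x}.

Answer: u(x, t) = 2 t x - 3 e^{- x}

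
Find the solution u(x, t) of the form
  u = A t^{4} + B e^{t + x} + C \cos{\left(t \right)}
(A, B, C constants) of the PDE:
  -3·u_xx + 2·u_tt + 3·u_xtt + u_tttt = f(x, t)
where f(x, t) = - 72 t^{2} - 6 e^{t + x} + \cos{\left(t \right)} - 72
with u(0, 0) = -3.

Substitute the ansatz u = A t^{4} + B e^{t + x} + C \cos{\left(t \right)} into the left-hand side.
Derivatives of the ansatz:
  u_xx = B e^{t} e^{x}
  u_tt = 12 A t^{2} + B e^{t} e^{x} - C \cos{\left(t \right)}
  u_xtt = B e^{t} e^{x}
  u_tttt = 24 A + B e^{t} e^{x} + C \cos{\left(t \right)}
Term by term:
  -3·u_xx = - 3 B e^{t} e^{x}
  2·u_tt = 24 A t^{2} + 2 B e^{t} e^{x} - 2 C \cos{\left(t \right)}
  3·u_xtt = 3 B e^{t} e^{x}
  u_tttt = 24 A + B e^{t} e^{x} + C \cos{\left(t \right)}
So the left-hand side equals
  24 A t^{2} + 24 A + 3 B e^{t} e^{x} - C \cos{\left(t \right)}
This must equal f(x, t) identically; expanded, f = - 72 t^{2} - 6 e^{t} e^{x} + \cos{\left(t \right)} - 72.
Matching coefficients of the independent functions:
  [constant term, t^{2}]:  24 A = -72
  [e^{t} e^{x}]:  3 B = -6
  [\cos{\left(t \right)}]:  - C = 1
Solving: A = -3, B = -2, C = -1.
Check against the point condition:
  u(0, 0) = -3  ⟹  B + C = -3  ✓
Hence u(x, t) = - 3 t^{4} - 2 e^{t + x} - \cos{\left(t \right)}.

Answer: u(x, t) = - 3 t^{4} - 2 e^{t + x} - \cos{\left(t \right)}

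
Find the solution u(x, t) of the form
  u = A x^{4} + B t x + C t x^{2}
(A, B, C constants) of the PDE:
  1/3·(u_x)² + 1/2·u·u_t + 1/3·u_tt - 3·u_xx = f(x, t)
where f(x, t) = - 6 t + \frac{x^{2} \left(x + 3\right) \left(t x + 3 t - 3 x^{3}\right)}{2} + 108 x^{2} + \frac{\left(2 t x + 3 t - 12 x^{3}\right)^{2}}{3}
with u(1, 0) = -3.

Answer: u(x, t) = t x^{2} + 3 t x - 3 x^{4}

Derivation:
Substitute the ansatz u = A x^{4} + B t x + C t x^{2} into the left-hand side.
Derivatives of the ansatz:
  u_x = 4 A x^{3} + B t + 2 C t x
  u_t = B x + C x^{2}
  u_tt = 0
  u_xx = 12 A x^{2} + 2 C t
Term by term:
  1/3·(u_x)² = \frac{16 A^{2} x^{6}}{3} + \frac{8 A B t x^{3}}{3} + \frac{16 A C t x^{4}}{3} + \frac{B^{2} t^{2}}{3} + \frac{4 B C t^{2} x}{3} + \frac{4 C^{2} t^{2} x^{2}}{3}
  1/2·u·u_t = \frac{A B x^{5}}{2} + \frac{A C x^{6}}{2} + \frac{B^{2} t x^{2}}{2} + B C t x^{3} + \frac{C^{2} t x^{4}}{2}
  1/3·u_tt = 0
  -3·u_xx = - 36 A x^{2} - 6 C t
So the left-hand side equals
  \frac{16 A^{2} x^{6}}{3} + \frac{8 A B t x^{3}}{3} + \frac{A B x^{5}}{2} + \frac{16 A C t x^{4}}{3} + \frac{A C x^{6}}{2} - 36 A x^{2} + \frac{B^{2} t^{2}}{3} + \frac{B^{2} t x^{2}}{2} + \frac{4 B C t^{2} x}{3} + B C t x^{3} + \frac{4 C^{2} t^{2} x^{2}}{3} + \frac{C^{2} t x^{4}}{2} - 6 C t
This must equal f(x, t) identically; expanded, f = \frac{4 t^{2} x^{2}}{3} + 4 t^{2} x + 3 t^{2} - \frac{31 t x^{4}}{2} - 21 t x^{3} + \frac{9 t x^{2}}{2} - 6 t + \frac{93 x^{6}}{2} - \frac{9 x^{5}}{2} + 108 x^{2}.
Matching coefficients of the independent functions:
  [t]:  - 6 C = -6
  [t^{2}]:  \frac{B^{2}}{3} = 3
  [x^{2}]:  - 36 A = 108
  [x^{5}]:  \frac{A B}{2} = - \frac{9}{2}
  [x^{6}]:  \frac{16 A^{2}}{3} + \frac{A C}{2} = \frac{93}{2}
  [t x^{2}]:  \frac{B^{2}}{2} = \frac{9}{2}
  [t x^{3}]:  \frac{8 A B}{3} + B C = -21
  [t x^{4}]:  \frac{16 A C}{3} + \frac{C^{2}}{2} = - \frac{31}{2}
  [t^{2} x]:  \frac{4 B C}{3} = 4
  [t^{2} x^{2}]:  \frac{4 C^{2}}{3} = \frac{4}{3}
Solving: A = -3, B = 3, C = 1.
Check against the point condition:
  u(1, 0) = -3  ⟹  A = -3  ✓
Hence u(x, t) = t x^{2} + 3 t x - 3 x^{4}.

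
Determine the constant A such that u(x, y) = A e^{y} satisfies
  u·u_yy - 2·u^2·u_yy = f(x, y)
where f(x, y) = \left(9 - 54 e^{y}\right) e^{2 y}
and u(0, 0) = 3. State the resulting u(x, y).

Substitute the ansatz u = A e^{y} into the left-hand side.
Derivatives of the ansatz:
  u_yy = A e^{y}
Term by term:
  u·u_yy = A^{2} e^{2 y}
  -2·u^2·u_yy = - 2 A^{3} e^{3 y}
So the left-hand side equals
  - 2 A^{3} e^{3 y} + A^{2} e^{2 y}
This must equal f(x, y) identically; expanded, f = - 54 e^{3 y} + 9 e^{2 y}.
Matching coefficients of the independent functions:
  [e^{2 y}]:  A^{2} = 9
  [e^{3 y}]:  - 2 A^{3} = -54
Solving: A = 3.
Check against the point condition:
  u(0, 0) = 3  ⟹  A = 3  ✓
Hence u(x, y) = 3 e^{y}.

Answer: u(x, y) = 3 e^{y}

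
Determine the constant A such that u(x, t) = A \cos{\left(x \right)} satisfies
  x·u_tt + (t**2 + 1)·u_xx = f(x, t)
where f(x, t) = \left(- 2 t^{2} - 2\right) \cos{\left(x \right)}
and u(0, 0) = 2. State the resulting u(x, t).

Answer: u(x, t) = 2 \cos{\left(x \right)}

Derivation:
Substitute the ansatz u = A \cos{\left(x \right)} into the left-hand side.
Derivatives of the ansatz:
  u_tt = 0
  u_xx = - A \cos{\left(x \right)}
Term by term:
  x·u_tt = 0
  (t**2 + 1)·u_xx = - A t^{2} \cos{\left(x \right)} - A \cos{\left(x \right)}
So the left-hand side equals
  - A t^{2} \cos{\left(x \right)} - A \cos{\left(x \right)}
This must equal f(x, t) identically; expanded, f = - 2 t^{2} \cos{\left(x \right)} - 2 \cos{\left(x \right)}.
Matching coefficients of the independent functions:
  [t^{2} \cos{\left(x \right)}, \cos{\left(x \right)}]:  - A = -2
Solving: A = 2.
Check against the point condition:
  u(0, 0) = 2  ⟹  A = 2  ✓
Hence u(x, t) = 2 \cos{\left(x \right)}.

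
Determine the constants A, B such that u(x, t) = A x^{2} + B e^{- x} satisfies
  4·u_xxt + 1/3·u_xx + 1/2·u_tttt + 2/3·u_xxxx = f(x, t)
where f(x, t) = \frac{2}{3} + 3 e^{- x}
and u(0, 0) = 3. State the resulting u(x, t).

Substitute the ansatz u = A x^{2} + B e^{- x} into the left-hand side.
Derivatives of the ansatz:
  u_xxt = 0
  u_xx = 2 A + B e^{- x}
  u_tttt = 0
  u_xxxx = B e^{- x}
Term by term:
  4·u_xxt = 0
  1/3·u_xx = \frac{2 A}{3} + \frac{B e^{- x}}{3}
  1/2·u_tttt = 0
  2/3·u_xxxx = \frac{2 B e^{- x}}{3}
So the left-hand side equals
  \frac{2 A}{3} + B e^{- x}
This must equal f(x, t) = \frac{2}{3} + 3 e^{- x} identically.
Matching coefficients of the independent functions:
  [constant term]:  \frac{2 A}{3} = \frac{2}{3}
  [e^{- x}]:  B = 3
Solving: A = 1, B = 3.
Check against the point condition:
  u(0, 0) = 3  ⟹  B = 3  ✓
Hence u(x, t) = x^{2} + 3 e^{- x}.

Answer: u(x, t) = x^{2} + 3 e^{- x}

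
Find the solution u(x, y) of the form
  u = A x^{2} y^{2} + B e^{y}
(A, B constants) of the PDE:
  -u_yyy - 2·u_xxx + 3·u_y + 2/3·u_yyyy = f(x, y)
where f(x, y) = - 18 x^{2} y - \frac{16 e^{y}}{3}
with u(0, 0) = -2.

Answer: u(x, y) = - 3 x^{2} y^{2} - 2 e^{y}

Derivation:
Substitute the ansatz u = A x^{2} y^{2} + B e^{y} into the left-hand side.
Derivatives of the ansatz:
  u_yyy = B e^{y}
  u_xxx = 0
  u_y = 2 A x^{2} y + B e^{y}
  u_yyyy = B e^{y}
Term by term:
  -u_yyy = - B e^{y}
  -2·u_xxx = 0
  3·u_y = 6 A x^{2} y + 3 B e^{y}
  2/3·u_yyyy = \frac{2 B e^{y}}{3}
So the left-hand side equals
  6 A x^{2} y + \frac{8 B e^{y}}{3}
This must equal f(x, y) = - 18 x^{2} y - \frac{16 e^{y}}{3} identically.
Matching coefficients of the independent functions:
  [x^{2} y]:  6 A = -18
  [e^{y}]:  \frac{8 B}{3} = - \frac{16}{3}
Solving: A = -3, B = -2.
Check against the point condition:
  u(0, 0) = -2  ⟹  B = -2  ✓
Hence u(x, y) = - 3 x^{2} y^{2} - 2 e^{y}.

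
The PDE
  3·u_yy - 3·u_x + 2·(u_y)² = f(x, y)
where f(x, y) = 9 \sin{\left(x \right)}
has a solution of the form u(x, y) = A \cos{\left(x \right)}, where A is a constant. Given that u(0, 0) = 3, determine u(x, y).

Substitute the ansatz u = A \cos{\left(x \right)} into the left-hand side.
Derivatives of the ansatz:
  u_yy = 0
  u_x = - A \sin{\left(x \right)}
  u_y = 0
Term by term:
  3·u_yy = 0
  -3·u_x = 3 A \sin{\left(x \right)}
  2·(u_y)² = 0
So the left-hand side equals
  3 A \sin{\left(x \right)}
This must equal f(x, y) = 9 \sin{\left(x \right)} identically.
Matching coefficients of the independent functions:
  [\sin{\left(x \right)}]:  3 A = 9
Solving: A = 3.
Check against the point condition:
  u(0, 0) = 3  ⟹  A = 3  ✓
Hence u(x, y) = 3 \cos{\left(x \right)}.

Answer: u(x, y) = 3 \cos{\left(x \right)}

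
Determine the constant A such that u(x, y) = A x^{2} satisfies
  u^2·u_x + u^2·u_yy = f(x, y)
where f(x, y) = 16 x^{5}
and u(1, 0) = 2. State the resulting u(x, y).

Answer: u(x, y) = 2 x^{2}

Derivation:
Substitute the ansatz u = A x^{2} into the left-hand side.
Derivatives of the ansatz:
  u_x = 2 A x
  u_yy = 0
Term by term:
  u^2·u_x = 2 A^{3} x^{5}
  u^2·u_yy = 0
So the left-hand side equals
  2 A^{3} x^{5}
This must equal f(x, y) = 16 x^{5} identically.
Matching coefficients of the independent functions:
  [x^{5}]:  2 A^{3} = 16
Solving: A = 2.
Check against the point condition:
  u(1, 0) = 2  ⟹  A = 2  ✓
Hence u(x, y) = 2 x^{2}.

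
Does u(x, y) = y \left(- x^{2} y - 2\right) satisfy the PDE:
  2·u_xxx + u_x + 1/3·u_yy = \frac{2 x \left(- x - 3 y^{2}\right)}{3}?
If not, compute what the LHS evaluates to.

Evaluate each term of the left-hand side for u = y \left(- x^{2} y - 2\right).
Derivatives:
  u_xxx = 0
  u_x = - 2 x y^{2}
  u_yy = - 2 x^{2}
Terms:
  2·u_xxx = 0
  u_x = - 2 x y^{2}
  1/3·u_yy = - \frac{2 x^{2}}{3}
Sum: LHS = \frac{2 x \left(- x - 3 y^{2}\right)}{3}
This is exactly the given right-hand side, so u is a solution.

Answer: Yes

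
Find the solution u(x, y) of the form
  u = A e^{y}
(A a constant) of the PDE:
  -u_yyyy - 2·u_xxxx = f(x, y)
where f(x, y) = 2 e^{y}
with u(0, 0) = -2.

Answer: u(x, y) = - 2 e^{y}

Derivation:
Substitute the ansatz u = A e^{y} into the left-hand side.
Derivatives of the ansatz:
  u_yyyy = A e^{y}
  u_xxxx = 0
Term by term:
  -u_yyyy = - A e^{y}
  -2·u_xxxx = 0
So the left-hand side equals
  - A e^{y}
This must equal f(x, y) = 2 e^{y} identically.
Matching coefficients of the independent functions:
  [e^{y}]:  - A = 2
Solving: A = -2.
Check against the point condition:
  u(0, 0) = -2  ⟹  A = -2  ✓
Hence u(x, y) = - 2 e^{y}.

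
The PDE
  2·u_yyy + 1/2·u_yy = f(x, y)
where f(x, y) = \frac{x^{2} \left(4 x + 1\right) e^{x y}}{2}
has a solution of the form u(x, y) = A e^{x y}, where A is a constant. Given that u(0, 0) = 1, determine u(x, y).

Substitute the ansatz u = A e^{x y} into the left-hand side.
Derivatives of the ansatz:
  u_yyy = A x^{3} e^{x y}
  u_yy = A x^{2} e^{x y}
Term by term:
  2·u_yyy = 2 A x^{3} e^{x y}
  1/2·u_yy = \frac{A x^{2} e^{x y}}{2}
So the left-hand side equals
  2 A x^{3} e^{x y} + \frac{A x^{2} e^{x y}}{2}
This must equal f(x, y) identically; expanded, f = 2 x^{3} e^{x y} + \frac{x^{2} e^{x y}}{2}.
Matching coefficients of the independent functions:
  [x^{2} e^{x y}]:  \frac{A}{2} = \frac{1}{2}
  [x^{3} e^{x y}]:  2 A = 2
Solving: A = 1.
Check against the point condition:
  u(0, 0) = 1  ⟹  A = 1  ✓
Hence u(x, y) = e^{x y}.

Answer: u(x, y) = e^{x y}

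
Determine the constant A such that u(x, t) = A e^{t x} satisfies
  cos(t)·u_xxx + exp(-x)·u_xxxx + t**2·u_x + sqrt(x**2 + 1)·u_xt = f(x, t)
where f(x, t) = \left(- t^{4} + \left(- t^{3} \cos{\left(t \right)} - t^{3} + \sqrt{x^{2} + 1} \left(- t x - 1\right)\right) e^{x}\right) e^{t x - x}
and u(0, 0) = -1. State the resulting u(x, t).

Substitute the ansatz u = A e^{t x} into the left-hand side.
Derivatives of the ansatz:
  u_xxx = A t^{3} e^{t x}
  u_xxxx = A t^{4} e^{t x}
  u_x = A t e^{t x}
  u_xt = A t x e^{t x} + A e^{t x}
Term by term:
  cos(t)·u_xxx = A t^{3} e^{t x} \cos{\left(t \right)}
  exp(-x)·u_xxxx = A t^{4} e^{- x} e^{t x}
  t**2·u_x = A t^{3} e^{t x}
  sqrt(x**2 + 1)·u_xt = A t x \sqrt{x^{2} + 1} e^{t x} + A \sqrt{x^{2} + 1} e^{t x}
So the left-hand side equals
  A t^{4} e^{- x} e^{t x} + A t^{3} e^{t x} \cos{\left(t \right)} + A t^{3} e^{t x} + A t x \sqrt{x^{2} + 1} e^{t x} + A \sqrt{x^{2} + 1} e^{t x}
This must equal f(x, t) identically; expanded, f = - t^{4} e^{- x} e^{t x} - t^{3} e^{t x} \cos{\left(t \right)} - t^{3} e^{t x} - t x \sqrt{x^{2} + 1} e^{t x} - \sqrt{x^{2} + 1} e^{t x}.
Matching coefficients of the independent functions:
  [t^{3} e^{t x}, \sqrt{x^{2} + 1} e^{t x}, t^{3} e^{t x} \cos{\left(t \right)}, t^{4} e^{- x} e^{t x}, …]:  A = -1
Solving: A = -1.
Check against the point condition:
  u(0, 0) = -1  ⟹  A = -1  ✓
Hence u(x, t) = - e^{t x}.

Answer: u(x, t) = - e^{t x}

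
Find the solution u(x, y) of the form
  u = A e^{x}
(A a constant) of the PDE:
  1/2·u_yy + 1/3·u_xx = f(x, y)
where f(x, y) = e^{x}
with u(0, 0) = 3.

Substitute the ansatz u = A e^{x} into the left-hand side.
Derivatives of the ansatz:
  u_yy = 0
  u_xx = A e^{x}
Term by term:
  1/2·u_yy = 0
  1/3·u_xx = \frac{A e^{x}}{3}
So the left-hand side equals
  \frac{A e^{x}}{3}
This must equal f(x, y) = e^{x} identically.
Matching coefficients of the independent functions:
  [e^{x}]:  \frac{A}{3} = 1
Solving: A = 3.
Check against the point condition:
  u(0, 0) = 3  ⟹  A = 3  ✓
Hence u(x, y) = 3 e^{x}.

Answer: u(x, y) = 3 e^{x}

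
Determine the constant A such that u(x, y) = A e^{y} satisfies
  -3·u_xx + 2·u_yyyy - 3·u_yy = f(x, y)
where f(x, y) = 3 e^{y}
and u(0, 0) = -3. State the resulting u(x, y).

Substitute the ansatz u = A e^{y} into the left-hand side.
Derivatives of the ansatz:
  u_xx = 0
  u_yyyy = A e^{y}
  u_yy = A e^{y}
Term by term:
  -3·u_xx = 0
  2·u_yyyy = 2 A e^{y}
  -3·u_yy = - 3 A e^{y}
So the left-hand side equals
  - A e^{y}
This must equal f(x, y) = 3 e^{y} identically.
Matching coefficients of the independent functions:
  [e^{y}]:  - A = 3
Solving: A = -3.
Check against the point condition:
  u(0, 0) = -3  ⟹  A = -3  ✓
Hence u(x, y) = - 3 e^{y}.

Answer: u(x, y) = - 3 e^{y}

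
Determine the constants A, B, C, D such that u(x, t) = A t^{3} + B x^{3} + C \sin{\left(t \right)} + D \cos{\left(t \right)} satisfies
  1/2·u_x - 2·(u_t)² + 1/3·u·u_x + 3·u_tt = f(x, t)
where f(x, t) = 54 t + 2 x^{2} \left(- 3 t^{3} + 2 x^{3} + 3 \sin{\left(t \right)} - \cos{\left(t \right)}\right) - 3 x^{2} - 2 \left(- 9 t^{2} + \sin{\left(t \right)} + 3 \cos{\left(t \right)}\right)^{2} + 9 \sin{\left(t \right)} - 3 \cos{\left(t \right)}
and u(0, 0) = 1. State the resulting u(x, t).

Answer: u(x, t) = 3 t^{3} - 2 x^{3} - 3 \sin{\left(t \right)} + \cos{\left(t \right)}

Derivation:
Substitute the ansatz u = A t^{3} + B x^{3} + C \sin{\left(t \right)} + D \cos{\left(t \right)} into the left-hand side.
Derivatives of the ansatz:
  u_x = 3 B x^{2}
  u_t = 3 A t^{2} + C \cos{\left(t \right)} - D \sin{\left(t \right)}
  u_tt = 6 A t - C \sin{\left(t \right)} - D \cos{\left(t \right)}
Term by term:
  1/2·u_x = \frac{3 B x^{2}}{2}
  -2·(u_t)² = - 18 A^{2} t^{4} - 12 A C t^{2} \cos{\left(t \right)} + 12 A D t^{2} \sin{\left(t \right)} - 2 C^{2} \cos^{2}{\left(t \right)} + 4 C D \sin{\left(t \right)} \cos{\left(t \right)} - 2 D^{2} \sin^{2}{\left(t \right)}
  1/3·u·u_x = A B t^{3} x^{2} + B^{2} x^{5} + B C x^{2} \sin{\left(t \right)} + B D x^{2} \cos{\left(t \right)}
  3·u_tt = 18 A t - 3 C \sin{\left(t \right)} - 3 D \cos{\left(t \right)}
So the left-hand side equals
  - 18 A^{2} t^{4} + A B t^{3} x^{2} - 12 A C t^{2} \cos{\left(t \right)} + 12 A D t^{2} \sin{\left(t \right)} + 18 A t + B^{2} x^{5} + B C x^{2} \sin{\left(t \right)} + B D x^{2} \cos{\left(t \right)} + \frac{3 B x^{2}}{2} - 2 C^{2} \cos^{2}{\left(t \right)} + 4 C D \sin{\left(t \right)} \cos{\left(t \right)} - 3 C \sin{\left(t \right)} - 2 D^{2} \sin^{2}{\left(t \right)} - 3 D \cos{\left(t \right)}
This must equal f(x, t) identically; expanded, f = - 162 t^{4} - 6 t^{3} x^{2} + 36 t^{2} \sin{\left(t \right)} + 108 t^{2} \cos{\left(t \right)} + 54 t + 4 x^{5} + 6 x^{2} \sin{\left(t \right)} - 2 x^{2} \cos{\left(t \right)} - 3 x^{2} - 2 \sin^{2}{\left(t \right)} - 12 \sin{\left(t \right)} \cos{\left(t \right)} + 9 \sin{\left(t \right)} - 18 \cos^{2}{\left(t \right)} - 3 \cos{\left(t \right)}.
Matching coefficients of the independent functions:
  [t]:  18 A = 54
  [t^{4}]:  - 18 A^{2} = -162
  [x^{2}]:  \frac{3 B}{2} = -3
  [x^{5}]:  B^{2} = 4
  [t^{2} \sin{\left(t \right)}]:  12 A D = 36
  [t^{2} \cos{\left(t \right)}]:  - 12 A C = 108
  [t^{3} x^{2}]:  A B = -6
  [x^{2} \sin{\left(t \right)}]:  B C = 6
  [x^{2} \cos{\left(t \right)}]:  B D = -2
  [\sin{\left(t \right)} \cos{\left(t \right)}]:  4 C D = -12
  [\sin{\left(t \right)}]:  - 3 C = 9
  [\sin^{2}{\left(t \right)}]:  - 2 D^{2} = -2
  [\cos{\left(t \right)}]:  - 3 D = -3
  [\cos^{2}{\left(t \right)}]:  - 2 C^{2} = -18
Solving: A = 3, B = -2, C = -3, D = 1.
Check against the point condition:
  u(0, 0) = 1  ⟹  D = 1  ✓
Hence u(x, t) = 3 t^{3} - 2 x^{3} - 3 \sin{\left(t \right)} + \cos{\left(t \right)}.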